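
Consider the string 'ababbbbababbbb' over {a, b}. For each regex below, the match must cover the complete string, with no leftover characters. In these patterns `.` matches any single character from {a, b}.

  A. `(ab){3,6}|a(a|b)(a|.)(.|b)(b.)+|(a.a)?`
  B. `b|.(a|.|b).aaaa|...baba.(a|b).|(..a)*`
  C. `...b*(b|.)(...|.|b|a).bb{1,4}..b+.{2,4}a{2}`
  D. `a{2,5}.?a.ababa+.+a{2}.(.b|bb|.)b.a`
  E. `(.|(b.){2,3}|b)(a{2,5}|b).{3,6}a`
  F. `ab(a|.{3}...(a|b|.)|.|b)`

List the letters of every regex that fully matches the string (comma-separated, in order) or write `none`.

A

A → match
B → no match
C → no match — must end with 'a'
D → no match — must end with 'a'
E → no match — must end with 'a'
F → no match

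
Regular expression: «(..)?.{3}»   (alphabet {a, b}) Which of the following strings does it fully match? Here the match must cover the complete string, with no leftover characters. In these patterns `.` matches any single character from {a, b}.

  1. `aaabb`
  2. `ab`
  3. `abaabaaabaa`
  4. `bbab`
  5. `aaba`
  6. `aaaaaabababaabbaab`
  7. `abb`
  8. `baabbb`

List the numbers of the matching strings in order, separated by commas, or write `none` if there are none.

1, 7

1 → match
2 → no match
3 → no match
4 → no match
5 → no match
6 → no match
7 → match
8 → no match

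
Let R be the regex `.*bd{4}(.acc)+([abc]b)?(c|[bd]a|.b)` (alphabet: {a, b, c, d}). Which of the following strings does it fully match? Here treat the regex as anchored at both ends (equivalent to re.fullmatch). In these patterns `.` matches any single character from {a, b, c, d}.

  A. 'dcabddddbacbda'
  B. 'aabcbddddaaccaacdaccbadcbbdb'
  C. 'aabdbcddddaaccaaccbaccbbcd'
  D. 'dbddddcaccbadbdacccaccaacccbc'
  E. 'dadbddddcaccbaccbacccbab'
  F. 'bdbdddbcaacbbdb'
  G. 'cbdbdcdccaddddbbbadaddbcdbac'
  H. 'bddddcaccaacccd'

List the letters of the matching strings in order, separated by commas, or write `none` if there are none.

E

A → no match
B → no match
C → no match
D → no match
E → match
F → no match
G → no match
H → no match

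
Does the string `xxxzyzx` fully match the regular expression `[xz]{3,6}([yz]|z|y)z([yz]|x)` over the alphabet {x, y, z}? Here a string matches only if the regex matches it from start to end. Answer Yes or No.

Yes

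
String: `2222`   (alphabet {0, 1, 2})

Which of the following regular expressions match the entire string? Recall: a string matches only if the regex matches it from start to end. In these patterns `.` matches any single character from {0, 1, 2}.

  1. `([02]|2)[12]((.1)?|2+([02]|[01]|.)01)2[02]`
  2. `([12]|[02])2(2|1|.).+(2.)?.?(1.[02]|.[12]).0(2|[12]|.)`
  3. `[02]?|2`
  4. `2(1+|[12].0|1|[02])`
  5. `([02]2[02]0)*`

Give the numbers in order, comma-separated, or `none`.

1

1 → match
2 → no match
3 → no match
4 → no match
5 → no match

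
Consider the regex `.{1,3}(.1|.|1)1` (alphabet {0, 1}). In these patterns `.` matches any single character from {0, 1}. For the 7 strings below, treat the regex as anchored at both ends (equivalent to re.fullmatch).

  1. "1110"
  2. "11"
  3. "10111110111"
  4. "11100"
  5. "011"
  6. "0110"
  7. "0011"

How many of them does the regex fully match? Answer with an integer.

2

1 → no match — must end with "1"
2 → no match
3 → no match
4 → no match — must end with "1"
5 → match
6 → no match — must end with "1"
7 → match
Total matched: 2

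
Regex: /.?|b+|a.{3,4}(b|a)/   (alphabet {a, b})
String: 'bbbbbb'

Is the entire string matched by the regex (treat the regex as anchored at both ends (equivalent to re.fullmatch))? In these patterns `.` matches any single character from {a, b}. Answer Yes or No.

Yes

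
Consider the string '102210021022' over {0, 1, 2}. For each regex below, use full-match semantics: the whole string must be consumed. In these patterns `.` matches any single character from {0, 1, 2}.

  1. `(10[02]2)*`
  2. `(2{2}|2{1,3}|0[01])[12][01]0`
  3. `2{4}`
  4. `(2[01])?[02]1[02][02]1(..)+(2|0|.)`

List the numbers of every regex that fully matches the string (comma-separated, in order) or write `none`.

1 → match
2 → no match — must end with '0'
3 → no match — must start with '2'
4 → no match

1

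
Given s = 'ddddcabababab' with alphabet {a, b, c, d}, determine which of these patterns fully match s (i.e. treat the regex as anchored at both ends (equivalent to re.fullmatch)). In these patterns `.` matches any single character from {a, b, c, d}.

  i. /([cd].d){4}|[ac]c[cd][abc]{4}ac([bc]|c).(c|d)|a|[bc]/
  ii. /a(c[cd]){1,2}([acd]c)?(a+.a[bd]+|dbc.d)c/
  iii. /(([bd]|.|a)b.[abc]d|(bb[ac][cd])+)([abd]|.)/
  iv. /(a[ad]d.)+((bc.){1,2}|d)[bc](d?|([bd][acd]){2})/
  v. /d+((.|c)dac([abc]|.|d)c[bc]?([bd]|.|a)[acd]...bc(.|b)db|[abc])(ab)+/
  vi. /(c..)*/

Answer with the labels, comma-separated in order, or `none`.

i → no match
ii → no match — must start with 'ac'
iii → no match
iv → no match — must start with 'a'
v → match
vi → no match

v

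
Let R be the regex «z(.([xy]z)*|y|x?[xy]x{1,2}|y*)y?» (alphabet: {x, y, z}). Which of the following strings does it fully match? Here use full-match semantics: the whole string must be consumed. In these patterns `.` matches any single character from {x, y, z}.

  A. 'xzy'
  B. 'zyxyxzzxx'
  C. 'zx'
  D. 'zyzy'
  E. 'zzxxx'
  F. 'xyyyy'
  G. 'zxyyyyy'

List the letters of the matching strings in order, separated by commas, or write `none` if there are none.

A → no match — must start with 'z'
B → no match
C → match
D → no match
E → no match
F → no match — must start with 'z'
G → no match

C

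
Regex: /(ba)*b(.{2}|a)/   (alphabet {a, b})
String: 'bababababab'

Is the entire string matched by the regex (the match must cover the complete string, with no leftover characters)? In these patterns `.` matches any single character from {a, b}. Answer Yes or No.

Yes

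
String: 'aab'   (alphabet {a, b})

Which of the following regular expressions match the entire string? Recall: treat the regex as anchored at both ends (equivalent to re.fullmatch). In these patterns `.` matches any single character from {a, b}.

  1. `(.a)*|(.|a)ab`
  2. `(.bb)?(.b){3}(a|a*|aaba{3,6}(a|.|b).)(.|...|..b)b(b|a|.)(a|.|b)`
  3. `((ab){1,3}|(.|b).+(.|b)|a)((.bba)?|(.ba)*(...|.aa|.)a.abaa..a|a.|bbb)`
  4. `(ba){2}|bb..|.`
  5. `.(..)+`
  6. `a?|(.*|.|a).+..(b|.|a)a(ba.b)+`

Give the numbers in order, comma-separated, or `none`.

1 → match
2 → no match
3 → match
4 → no match
5 → match
6 → no match

1, 3, 5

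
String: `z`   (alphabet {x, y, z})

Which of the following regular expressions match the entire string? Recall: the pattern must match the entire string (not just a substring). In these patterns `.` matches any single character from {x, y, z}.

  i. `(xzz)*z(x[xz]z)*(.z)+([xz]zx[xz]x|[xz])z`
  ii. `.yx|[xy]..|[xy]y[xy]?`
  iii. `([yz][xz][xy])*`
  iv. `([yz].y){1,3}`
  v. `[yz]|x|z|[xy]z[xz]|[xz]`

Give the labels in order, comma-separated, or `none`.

v

i → no match
ii → no match
iii → no match
iv → no match — must end with `y`
v → match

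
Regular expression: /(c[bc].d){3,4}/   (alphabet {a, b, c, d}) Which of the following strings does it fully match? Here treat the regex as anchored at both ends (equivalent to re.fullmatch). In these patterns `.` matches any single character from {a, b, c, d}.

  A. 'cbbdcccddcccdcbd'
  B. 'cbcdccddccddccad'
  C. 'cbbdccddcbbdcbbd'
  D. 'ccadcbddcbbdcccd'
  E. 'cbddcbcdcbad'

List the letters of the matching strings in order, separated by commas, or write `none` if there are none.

A → no match
B → match
C → match
D → match
E → match

B, C, D, E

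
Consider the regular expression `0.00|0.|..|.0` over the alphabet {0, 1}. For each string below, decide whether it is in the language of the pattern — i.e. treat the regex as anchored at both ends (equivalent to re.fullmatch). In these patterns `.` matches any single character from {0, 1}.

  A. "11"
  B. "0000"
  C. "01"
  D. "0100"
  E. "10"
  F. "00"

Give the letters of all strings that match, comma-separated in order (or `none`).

A, B, C, D, E, F

A → match
B → match
C → match
D → match
E → match
F → match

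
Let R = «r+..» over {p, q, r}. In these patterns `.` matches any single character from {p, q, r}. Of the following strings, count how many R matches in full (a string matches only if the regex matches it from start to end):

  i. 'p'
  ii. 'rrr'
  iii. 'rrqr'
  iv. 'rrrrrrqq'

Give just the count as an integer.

i → no match — must start with 'r'
ii → match
iii → match
iv → match
Total matched: 3

3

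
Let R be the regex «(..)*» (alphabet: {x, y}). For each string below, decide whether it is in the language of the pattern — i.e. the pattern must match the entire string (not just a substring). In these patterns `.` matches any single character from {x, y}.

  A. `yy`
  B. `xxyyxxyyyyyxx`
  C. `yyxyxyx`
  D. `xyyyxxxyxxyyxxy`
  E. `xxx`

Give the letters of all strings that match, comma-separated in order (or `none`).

A

A → match
B → no match
C → no match
D → no match
E → no match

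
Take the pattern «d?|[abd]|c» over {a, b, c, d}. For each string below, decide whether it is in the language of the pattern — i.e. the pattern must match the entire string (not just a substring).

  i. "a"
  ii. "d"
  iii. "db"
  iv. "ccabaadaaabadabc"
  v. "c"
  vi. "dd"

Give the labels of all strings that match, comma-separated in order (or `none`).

i → match
ii → match
iii → no match
iv → no match
v → match
vi → no match

i, ii, v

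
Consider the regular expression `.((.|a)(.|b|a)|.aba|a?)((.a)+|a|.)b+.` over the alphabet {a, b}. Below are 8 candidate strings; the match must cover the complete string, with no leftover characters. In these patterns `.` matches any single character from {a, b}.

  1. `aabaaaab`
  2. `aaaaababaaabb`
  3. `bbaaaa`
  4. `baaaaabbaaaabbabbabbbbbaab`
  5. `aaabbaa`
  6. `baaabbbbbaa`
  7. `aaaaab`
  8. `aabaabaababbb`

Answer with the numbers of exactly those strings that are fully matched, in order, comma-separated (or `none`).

2

1. `aabaaaab` → no match
2 → match
3. `bbaaaa` → no match
4 → no match
5. `aaabbaa` → no match
6. `baaabbbbbaa` → no match
7. `aaaaab` → no match
8 → no match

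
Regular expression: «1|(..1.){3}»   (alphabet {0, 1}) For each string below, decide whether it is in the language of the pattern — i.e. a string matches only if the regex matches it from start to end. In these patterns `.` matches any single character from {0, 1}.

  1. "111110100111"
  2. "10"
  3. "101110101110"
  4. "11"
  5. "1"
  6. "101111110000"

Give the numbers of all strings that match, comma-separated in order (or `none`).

1. "111110100111" → match
2. "10" → no match
3. "101110101110" → match
4. "11" → no match
5. "1" → match
6. "101111110000" → no match

1, 3, 5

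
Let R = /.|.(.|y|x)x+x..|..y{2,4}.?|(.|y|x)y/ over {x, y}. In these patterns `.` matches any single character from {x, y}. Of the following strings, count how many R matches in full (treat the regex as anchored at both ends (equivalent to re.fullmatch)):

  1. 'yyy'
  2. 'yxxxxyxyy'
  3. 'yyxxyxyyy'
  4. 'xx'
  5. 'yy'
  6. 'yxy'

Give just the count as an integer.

1. 'yyy' → no match
2. 'yxxxxyxyy' → no match
3. 'yyxxyxyyy' → no match
4. 'xx' → no match
5. 'yy' → match
6. 'yxy' → no match
Total matched: 1

1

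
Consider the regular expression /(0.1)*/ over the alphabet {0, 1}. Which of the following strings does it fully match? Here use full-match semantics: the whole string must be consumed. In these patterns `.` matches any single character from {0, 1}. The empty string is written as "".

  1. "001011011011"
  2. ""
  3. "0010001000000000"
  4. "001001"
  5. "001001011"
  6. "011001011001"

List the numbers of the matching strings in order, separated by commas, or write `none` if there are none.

1. "001011011011" → match
2. "" → match
3 → no match
4. "001001" → match
5. "001001011" → match
6. "011001011001" → match

1, 2, 4, 5, 6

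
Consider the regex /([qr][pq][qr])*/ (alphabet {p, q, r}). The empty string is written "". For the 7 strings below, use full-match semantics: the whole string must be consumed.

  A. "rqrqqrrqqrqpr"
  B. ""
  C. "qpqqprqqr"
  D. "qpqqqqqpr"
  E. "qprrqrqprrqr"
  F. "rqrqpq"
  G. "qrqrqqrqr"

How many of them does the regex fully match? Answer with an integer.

A → no match
B → match
C → match
D → match
E → match
F → match
G → no match
Total matched: 5

5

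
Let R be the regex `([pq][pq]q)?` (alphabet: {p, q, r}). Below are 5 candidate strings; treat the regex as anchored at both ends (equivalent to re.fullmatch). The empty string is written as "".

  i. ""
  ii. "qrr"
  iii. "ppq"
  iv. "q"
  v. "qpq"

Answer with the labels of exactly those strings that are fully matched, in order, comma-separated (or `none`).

i → match
ii → no match
iii → match
iv → no match
v → match

i, iii, v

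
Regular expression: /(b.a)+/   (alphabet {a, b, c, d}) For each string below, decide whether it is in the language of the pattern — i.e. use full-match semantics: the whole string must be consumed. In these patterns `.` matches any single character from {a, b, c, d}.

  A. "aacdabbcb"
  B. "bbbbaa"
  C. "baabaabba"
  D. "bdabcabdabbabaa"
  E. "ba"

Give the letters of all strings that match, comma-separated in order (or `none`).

C, D

A → no match — must start with "b"
B → no match
C → match
D → match
E → no match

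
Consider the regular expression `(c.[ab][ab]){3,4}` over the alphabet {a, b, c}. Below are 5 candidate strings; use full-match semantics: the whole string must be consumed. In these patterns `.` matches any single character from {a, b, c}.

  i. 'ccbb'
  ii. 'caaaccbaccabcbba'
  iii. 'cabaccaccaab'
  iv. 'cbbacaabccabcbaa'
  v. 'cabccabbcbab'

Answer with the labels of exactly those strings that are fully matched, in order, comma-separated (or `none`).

i → no match
ii → match
iii → no match
iv → match
v → no match

ii, iv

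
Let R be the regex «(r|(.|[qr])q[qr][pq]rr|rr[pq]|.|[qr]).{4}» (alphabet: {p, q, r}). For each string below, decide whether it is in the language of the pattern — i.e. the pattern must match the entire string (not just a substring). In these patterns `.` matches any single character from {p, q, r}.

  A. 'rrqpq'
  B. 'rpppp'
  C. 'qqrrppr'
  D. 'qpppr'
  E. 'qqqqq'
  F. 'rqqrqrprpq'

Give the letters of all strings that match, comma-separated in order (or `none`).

A, B, D, E

A → match
B → match
C → no match
D → match
E → match
F → no match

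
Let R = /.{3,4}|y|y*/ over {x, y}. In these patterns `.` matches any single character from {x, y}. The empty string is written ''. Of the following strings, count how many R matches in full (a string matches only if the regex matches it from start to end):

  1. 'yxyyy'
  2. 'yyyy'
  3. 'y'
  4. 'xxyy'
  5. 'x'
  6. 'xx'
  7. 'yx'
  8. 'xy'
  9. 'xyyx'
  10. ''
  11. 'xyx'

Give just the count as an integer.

1 → no match
2 → match
3 → match
4 → match
5 → no match
6 → no match
7 → no match
8 → no match
9 → match
10 → match
11 → match
Total matched: 6

6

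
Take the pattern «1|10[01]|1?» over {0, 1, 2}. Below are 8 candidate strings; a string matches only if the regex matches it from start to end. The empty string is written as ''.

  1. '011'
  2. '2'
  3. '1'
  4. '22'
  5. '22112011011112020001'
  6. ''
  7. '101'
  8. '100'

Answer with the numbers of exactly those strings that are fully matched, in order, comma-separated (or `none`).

1 → no match
2 → no match
3 → match
4 → no match
5 → no match
6 → match
7 → match
8 → match

3, 6, 7, 8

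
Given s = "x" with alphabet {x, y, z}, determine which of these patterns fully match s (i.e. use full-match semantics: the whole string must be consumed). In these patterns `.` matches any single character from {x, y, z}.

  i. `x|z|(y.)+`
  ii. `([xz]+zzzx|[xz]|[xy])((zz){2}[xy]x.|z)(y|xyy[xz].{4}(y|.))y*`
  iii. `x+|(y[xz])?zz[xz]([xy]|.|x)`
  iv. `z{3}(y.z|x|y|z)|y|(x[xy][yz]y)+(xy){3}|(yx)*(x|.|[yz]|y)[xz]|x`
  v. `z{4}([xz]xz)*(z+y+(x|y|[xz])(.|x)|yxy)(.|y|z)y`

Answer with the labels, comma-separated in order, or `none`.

i, iii, iv

i → match
ii → no match
iii → match
iv → match
v → no match — must start with "z"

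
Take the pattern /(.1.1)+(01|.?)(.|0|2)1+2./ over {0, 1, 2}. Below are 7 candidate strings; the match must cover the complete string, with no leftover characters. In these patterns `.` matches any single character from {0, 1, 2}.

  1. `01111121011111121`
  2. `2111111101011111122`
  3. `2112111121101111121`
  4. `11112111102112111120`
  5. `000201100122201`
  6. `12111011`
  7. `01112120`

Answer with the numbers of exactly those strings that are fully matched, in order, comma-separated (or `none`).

1, 2, 7

1 → match
2 → match
3 → no match
4 → no match
5 → no match
6 → no match
7 → match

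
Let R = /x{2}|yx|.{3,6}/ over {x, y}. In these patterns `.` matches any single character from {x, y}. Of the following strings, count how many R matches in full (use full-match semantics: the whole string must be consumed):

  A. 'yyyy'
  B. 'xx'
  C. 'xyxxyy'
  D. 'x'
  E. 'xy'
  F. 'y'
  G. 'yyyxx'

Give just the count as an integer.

A → match
B → match
C → match
D → no match
E → no match
F → no match
G → match
Total matched: 4

4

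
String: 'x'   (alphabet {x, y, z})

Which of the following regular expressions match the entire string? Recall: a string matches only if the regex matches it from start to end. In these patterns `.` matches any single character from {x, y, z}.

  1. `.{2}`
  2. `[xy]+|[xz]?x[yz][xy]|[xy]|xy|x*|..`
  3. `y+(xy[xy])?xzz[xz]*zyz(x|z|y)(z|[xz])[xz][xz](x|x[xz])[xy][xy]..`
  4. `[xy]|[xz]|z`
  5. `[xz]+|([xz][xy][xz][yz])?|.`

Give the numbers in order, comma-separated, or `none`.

2, 4, 5

1 → no match
2 → match
3 → no match — must start with 'y'
4 → match
5 → match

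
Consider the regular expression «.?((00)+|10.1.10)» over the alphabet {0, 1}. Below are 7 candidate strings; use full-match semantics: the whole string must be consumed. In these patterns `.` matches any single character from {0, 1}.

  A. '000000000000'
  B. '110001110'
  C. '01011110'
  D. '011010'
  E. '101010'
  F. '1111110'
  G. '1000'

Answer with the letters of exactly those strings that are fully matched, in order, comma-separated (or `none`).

A, C

A → match
B → no match
C → match
D → no match
E → no match
F → no match
G → no match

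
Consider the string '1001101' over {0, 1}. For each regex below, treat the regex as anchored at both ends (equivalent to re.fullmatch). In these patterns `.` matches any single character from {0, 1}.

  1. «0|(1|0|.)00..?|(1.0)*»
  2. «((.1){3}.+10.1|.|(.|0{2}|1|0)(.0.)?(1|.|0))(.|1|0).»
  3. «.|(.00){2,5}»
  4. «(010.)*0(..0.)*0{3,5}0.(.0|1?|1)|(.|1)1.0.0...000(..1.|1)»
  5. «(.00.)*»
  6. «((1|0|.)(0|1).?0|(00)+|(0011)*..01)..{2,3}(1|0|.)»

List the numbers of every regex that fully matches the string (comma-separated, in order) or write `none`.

2, 6

1 → no match
2 → match
3 → no match
4 → no match
5 → no match
6 → match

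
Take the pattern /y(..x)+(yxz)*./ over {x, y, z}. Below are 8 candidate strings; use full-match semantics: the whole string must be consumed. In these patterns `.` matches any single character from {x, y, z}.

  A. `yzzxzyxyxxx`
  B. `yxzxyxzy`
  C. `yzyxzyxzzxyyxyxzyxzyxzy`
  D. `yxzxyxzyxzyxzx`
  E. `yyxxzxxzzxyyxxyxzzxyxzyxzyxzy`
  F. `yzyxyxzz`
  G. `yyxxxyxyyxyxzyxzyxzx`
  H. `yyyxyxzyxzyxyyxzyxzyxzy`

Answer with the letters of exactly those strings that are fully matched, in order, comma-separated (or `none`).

A, B, C, D, E, F, G

A → match
B → match
C → match
D → match
E → match
F → match
G → match
H → no match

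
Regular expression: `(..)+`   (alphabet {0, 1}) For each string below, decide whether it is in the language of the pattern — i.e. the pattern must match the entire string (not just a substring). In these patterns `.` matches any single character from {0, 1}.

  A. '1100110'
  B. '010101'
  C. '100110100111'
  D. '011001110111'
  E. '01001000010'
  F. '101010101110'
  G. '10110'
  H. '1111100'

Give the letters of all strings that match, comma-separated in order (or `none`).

B, C, D, F

A → no match
B → match
C → match
D → match
E → no match
F → match
G → no match
H → no match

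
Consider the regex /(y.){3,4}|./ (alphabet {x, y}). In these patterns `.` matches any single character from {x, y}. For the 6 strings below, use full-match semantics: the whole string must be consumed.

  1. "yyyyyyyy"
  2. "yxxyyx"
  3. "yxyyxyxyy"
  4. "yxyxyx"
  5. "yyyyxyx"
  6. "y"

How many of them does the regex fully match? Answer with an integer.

3

1 → match
2 → no match
3 → no match
4 → match
5 → no match
6 → match
Total matched: 3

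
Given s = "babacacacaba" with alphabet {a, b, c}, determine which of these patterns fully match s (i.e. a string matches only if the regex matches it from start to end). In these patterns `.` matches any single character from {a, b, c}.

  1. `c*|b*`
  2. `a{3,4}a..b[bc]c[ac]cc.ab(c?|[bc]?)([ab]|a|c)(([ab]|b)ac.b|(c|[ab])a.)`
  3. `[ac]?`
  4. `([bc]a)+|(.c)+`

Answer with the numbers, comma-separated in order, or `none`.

4

1 → no match
2 → no match — must start with "a"
3 → no match
4 → match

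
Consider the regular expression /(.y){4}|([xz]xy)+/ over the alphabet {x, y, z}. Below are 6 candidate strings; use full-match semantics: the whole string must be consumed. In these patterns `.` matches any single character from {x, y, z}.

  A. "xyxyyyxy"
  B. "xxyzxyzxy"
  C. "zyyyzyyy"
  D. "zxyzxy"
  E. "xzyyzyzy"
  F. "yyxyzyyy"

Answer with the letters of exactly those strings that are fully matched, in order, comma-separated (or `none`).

A → match
B → match
C → match
D → match
E → no match
F → match

A, B, C, D, F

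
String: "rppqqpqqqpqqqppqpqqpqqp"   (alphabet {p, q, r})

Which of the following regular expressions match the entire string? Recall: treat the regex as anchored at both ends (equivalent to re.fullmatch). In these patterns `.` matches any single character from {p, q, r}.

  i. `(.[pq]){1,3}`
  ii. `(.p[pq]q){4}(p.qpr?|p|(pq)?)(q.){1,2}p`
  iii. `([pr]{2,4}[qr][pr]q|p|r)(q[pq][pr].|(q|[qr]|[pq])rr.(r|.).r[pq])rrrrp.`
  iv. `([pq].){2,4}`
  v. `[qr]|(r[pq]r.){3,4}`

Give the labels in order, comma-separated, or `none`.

ii

i → no match
ii → match
iii → no match
iv → no match
v → no match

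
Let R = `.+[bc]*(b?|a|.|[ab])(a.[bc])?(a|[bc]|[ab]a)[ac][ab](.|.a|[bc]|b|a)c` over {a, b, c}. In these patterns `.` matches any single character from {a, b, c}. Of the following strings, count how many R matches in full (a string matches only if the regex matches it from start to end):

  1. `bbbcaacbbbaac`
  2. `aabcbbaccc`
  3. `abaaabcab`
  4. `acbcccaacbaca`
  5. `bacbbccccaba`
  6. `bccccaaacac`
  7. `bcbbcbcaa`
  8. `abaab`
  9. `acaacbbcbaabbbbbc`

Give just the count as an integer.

1

1 → no match
2 → no match
3 → no match — must end with `c`
4 → no match — must end with `c`
5 → no match — must end with `c`
6 → match
7 → no match — must end with `c`
8 → no match — must end with `c`
9 → no match
Total matched: 1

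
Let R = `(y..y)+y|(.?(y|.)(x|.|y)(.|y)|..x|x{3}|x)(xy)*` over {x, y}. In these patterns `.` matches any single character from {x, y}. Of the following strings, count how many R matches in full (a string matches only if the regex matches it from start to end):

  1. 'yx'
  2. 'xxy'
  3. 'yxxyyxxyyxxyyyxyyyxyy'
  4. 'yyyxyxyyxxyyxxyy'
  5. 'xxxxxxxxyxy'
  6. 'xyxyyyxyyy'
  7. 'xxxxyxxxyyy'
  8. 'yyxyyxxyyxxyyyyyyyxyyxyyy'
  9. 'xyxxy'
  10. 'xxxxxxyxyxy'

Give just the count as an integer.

4

1 → no match
2 → match
3 → match
4 → no match
5 → no match
6 → no match
7 → no match
8 → match
9 → match
10 → no match
Total matched: 4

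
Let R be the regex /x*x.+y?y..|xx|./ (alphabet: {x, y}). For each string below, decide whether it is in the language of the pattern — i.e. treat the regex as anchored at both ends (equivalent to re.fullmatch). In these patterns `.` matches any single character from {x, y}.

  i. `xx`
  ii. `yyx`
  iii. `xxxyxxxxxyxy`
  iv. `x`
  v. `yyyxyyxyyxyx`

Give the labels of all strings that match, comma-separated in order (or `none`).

i, iii, iv

i → match
ii → no match
iii → match
iv → match
v → no match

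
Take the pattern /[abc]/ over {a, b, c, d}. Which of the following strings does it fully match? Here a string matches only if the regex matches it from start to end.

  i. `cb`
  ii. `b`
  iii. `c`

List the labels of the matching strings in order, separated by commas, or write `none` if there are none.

i → no match
ii → match
iii → match

ii, iii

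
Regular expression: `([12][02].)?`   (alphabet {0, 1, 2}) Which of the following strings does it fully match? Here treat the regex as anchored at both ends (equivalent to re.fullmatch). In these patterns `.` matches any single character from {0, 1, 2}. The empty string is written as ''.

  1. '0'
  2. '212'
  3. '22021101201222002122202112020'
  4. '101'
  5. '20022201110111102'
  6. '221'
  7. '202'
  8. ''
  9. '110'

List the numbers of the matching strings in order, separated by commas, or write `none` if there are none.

1 → no match
2 → no match
3 → no match
4 → match
5 → no match
6 → match
7 → match
8 → match
9 → no match

4, 6, 7, 8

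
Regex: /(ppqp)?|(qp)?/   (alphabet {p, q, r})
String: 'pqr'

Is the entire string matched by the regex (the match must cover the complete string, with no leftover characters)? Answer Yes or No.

No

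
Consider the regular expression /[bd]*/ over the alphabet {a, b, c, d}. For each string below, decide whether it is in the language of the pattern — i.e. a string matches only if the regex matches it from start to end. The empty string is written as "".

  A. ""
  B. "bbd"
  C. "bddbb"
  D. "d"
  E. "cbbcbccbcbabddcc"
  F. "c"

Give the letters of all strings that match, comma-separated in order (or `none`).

A, B, C, D

A → match
B → match
C → match
D → match
E → no match
F → no match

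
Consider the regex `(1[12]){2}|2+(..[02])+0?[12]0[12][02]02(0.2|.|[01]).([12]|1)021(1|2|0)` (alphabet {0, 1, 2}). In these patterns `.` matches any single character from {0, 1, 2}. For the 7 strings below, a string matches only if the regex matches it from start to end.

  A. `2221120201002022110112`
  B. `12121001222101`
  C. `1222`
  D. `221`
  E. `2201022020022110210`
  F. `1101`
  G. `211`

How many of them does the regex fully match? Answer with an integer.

A → no match
B → no match
C. `1222` → no match
D. `221` → no match
E → no match
F. `1101` → no match
G. `211` → no match
Total matched: 0

0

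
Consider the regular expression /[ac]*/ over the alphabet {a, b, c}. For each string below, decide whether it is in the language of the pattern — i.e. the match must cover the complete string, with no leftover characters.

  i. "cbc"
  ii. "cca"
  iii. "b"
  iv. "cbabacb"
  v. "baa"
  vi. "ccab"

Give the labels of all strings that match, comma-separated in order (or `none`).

i → no match
ii → match
iii → no match
iv → no match
v → no match
vi → no match

ii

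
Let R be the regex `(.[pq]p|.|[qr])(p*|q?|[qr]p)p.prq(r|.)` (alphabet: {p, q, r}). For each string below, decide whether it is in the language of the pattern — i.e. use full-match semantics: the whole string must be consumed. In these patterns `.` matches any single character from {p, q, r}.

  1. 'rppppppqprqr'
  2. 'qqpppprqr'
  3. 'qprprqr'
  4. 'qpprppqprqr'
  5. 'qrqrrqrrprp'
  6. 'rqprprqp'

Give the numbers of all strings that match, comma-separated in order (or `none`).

1 → match
2 → match
3 → match
4 → match
5 → no match
6 → match

1, 2, 3, 4, 6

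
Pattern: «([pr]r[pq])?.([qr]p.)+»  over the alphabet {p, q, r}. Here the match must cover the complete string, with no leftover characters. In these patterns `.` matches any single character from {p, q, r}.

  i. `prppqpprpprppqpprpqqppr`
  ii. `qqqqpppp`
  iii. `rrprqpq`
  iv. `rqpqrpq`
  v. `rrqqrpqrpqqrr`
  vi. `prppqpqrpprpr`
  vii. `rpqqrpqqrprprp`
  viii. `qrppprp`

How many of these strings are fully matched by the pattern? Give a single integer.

3

i → no match
ii → no match
iii → match
iv → match
v → no match
vi → match
vii → no match
viii → no match
Total matched: 3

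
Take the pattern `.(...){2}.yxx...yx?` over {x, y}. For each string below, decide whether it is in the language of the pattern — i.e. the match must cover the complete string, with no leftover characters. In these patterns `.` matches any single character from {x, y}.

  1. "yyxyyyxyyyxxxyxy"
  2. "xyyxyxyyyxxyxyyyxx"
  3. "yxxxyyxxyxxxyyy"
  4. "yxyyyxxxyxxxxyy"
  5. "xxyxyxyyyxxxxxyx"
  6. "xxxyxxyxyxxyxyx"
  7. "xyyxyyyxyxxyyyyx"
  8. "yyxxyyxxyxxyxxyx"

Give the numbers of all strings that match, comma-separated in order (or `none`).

1 → no match
2 → no match
3 → match
4 → match
5 → match
6 → no match
7 → match
8 → match

3, 4, 5, 7, 8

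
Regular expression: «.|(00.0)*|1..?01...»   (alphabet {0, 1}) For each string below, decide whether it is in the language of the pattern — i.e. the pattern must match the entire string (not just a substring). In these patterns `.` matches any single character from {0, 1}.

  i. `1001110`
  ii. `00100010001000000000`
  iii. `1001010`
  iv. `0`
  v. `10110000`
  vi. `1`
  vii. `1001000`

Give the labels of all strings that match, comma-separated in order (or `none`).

i → match
ii → match
iii → match
iv → match
v → no match
vi → match
vii → match

i, ii, iii, iv, vi, vii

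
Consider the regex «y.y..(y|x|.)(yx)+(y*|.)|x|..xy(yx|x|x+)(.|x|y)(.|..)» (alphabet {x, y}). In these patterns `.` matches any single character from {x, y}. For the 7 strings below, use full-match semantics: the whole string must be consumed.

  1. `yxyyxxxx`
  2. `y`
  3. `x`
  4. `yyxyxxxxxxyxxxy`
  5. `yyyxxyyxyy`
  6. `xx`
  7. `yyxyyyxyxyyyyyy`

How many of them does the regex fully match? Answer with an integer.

2

1 → no match
2 → no match
3 → match
4 → no match
5 → match
6 → no match
7 → no match
Total matched: 2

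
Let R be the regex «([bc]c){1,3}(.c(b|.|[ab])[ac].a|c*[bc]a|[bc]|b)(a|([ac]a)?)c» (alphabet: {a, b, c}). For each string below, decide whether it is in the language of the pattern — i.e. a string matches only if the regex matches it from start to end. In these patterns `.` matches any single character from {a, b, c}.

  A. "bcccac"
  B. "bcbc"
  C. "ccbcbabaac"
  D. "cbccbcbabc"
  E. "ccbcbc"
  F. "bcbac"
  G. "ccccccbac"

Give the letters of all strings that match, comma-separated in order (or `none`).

A → match
B → match
C → match
D → no match
E → match
F → match
G → match

A, B, C, E, F, G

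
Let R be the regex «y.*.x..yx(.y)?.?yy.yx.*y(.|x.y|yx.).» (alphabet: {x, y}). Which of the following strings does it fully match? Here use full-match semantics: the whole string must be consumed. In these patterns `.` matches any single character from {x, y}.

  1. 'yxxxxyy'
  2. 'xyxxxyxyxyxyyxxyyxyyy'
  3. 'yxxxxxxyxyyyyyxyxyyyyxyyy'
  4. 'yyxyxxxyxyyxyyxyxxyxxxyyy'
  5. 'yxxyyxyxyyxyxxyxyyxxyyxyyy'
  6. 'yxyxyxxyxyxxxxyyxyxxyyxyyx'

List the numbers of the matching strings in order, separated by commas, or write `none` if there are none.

1 → no match
2 → no match — must start with 'y'
3 → match
4 → match
5 → no match
6 → no match

3, 4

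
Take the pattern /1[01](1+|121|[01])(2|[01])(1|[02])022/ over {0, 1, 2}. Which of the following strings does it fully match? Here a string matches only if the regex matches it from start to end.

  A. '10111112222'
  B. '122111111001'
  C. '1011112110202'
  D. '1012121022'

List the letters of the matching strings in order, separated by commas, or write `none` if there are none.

D

A → no match — must end with '022'
B → no match — must end with '022'
C → no match — must end with '022'
D → match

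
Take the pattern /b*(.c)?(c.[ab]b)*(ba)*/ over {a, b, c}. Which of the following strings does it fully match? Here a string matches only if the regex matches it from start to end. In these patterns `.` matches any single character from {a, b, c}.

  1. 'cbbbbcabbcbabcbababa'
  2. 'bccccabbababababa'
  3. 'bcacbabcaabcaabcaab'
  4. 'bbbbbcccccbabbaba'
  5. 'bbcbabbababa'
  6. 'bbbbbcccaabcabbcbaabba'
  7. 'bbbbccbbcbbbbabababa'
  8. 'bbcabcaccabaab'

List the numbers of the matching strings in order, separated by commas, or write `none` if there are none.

1 → no match
2 → match
3 → no match
4 → no match
5 → match
6 → no match
7 → match
8 → no match

2, 5, 7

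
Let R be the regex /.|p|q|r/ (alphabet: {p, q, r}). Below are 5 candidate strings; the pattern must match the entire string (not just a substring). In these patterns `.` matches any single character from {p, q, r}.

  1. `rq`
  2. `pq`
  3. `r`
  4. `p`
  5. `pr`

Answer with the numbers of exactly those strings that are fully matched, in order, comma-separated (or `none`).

1. `rq` → no match
2. `pq` → no match
3. `r` → match
4. `p` → match
5. `pr` → no match

3, 4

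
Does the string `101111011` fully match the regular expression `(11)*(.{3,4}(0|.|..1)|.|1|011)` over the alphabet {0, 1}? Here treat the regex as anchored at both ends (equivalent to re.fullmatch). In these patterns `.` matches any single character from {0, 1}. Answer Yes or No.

No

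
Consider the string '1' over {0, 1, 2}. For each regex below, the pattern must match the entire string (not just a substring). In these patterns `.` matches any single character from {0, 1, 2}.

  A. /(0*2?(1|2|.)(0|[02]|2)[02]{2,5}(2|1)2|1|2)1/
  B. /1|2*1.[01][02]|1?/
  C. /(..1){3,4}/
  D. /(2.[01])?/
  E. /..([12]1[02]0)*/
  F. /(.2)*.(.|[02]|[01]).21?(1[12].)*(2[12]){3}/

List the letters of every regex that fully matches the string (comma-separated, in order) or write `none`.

A → no match
B → match
C → no match
D → no match
E → no match
F → no match

B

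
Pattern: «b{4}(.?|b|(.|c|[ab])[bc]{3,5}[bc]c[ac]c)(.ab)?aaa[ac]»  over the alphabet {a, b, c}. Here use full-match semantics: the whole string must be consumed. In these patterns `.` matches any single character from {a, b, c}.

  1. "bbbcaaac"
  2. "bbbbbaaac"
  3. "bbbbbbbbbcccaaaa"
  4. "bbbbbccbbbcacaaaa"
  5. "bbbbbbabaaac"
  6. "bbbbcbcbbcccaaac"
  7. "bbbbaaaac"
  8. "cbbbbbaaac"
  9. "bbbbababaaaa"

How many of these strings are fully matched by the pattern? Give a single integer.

1 → no match
2 → match
3 → match
4 → match
5 → match
6 → match
7 → match
8 → no match — must start with "b"
9 → match
Total matched: 7

7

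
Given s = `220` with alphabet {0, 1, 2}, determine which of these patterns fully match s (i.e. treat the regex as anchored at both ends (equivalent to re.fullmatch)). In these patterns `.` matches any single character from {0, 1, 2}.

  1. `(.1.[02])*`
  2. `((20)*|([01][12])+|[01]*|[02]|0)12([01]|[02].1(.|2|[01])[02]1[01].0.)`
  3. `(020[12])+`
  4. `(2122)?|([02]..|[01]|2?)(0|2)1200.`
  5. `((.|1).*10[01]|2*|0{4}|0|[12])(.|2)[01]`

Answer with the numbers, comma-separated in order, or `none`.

1 → no match
2 → no match
3 → no match — must start with `020`
4 → no match
5 → match

5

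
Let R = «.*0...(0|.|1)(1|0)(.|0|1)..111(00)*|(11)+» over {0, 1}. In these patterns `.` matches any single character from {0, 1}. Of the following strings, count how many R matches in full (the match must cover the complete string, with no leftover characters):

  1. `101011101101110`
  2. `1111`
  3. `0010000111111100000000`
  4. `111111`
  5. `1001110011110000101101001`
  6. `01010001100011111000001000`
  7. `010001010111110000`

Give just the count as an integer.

1 → no match
2. `1111` → match
3 → no match
4. `111111` → match
5 → no match
6 → no match
7 → match
Total matched: 3

3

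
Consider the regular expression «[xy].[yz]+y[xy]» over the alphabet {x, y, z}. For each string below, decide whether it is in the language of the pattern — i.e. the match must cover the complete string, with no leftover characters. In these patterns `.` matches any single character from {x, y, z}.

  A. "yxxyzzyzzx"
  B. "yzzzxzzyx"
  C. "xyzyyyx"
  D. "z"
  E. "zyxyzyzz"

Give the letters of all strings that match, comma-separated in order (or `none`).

A → no match
B → no match
C → match
D → no match
E → no match

C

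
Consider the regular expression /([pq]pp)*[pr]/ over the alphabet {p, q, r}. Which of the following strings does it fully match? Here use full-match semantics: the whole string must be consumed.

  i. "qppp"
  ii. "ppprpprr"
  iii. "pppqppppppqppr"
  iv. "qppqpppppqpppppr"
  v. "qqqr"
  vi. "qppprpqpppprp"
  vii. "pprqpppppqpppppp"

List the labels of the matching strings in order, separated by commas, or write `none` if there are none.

i. "qppp" → match
ii. "ppprpprr" → no match
iii → no match
iv → match
v. "qqqr" → no match
vi → no match
vii → no match

i, iv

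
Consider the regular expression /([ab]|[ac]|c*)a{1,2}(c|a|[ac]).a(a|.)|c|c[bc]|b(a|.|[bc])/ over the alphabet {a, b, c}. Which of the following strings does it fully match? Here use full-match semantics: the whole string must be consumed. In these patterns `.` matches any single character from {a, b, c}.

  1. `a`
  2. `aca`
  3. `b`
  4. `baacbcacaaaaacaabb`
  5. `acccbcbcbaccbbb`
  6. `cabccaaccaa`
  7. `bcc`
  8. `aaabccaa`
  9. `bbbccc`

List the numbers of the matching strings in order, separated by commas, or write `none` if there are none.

1 → no match
2 → no match
3 → no match
4 → no match
5 → no match
6 → no match
7 → no match
8 → no match
9 → no match

none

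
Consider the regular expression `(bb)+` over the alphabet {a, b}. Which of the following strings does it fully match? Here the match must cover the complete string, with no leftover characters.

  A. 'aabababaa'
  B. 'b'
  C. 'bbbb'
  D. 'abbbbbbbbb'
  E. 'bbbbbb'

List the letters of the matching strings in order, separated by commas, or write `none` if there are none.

C, E

A → no match — must start with 'bb'
B → no match — must start with 'bb'
C → match
D → no match — must start with 'bb'
E → match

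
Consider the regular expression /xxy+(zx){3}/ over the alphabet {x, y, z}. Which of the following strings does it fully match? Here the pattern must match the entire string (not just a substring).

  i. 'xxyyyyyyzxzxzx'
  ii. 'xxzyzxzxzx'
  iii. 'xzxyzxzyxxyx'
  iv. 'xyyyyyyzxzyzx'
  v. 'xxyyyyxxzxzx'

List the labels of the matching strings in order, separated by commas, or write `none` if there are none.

i → match
ii → no match — must start with 'xxy'
iii → no match — must start with 'xxy'
iv → no match — must start with 'xxy'
v → no match

i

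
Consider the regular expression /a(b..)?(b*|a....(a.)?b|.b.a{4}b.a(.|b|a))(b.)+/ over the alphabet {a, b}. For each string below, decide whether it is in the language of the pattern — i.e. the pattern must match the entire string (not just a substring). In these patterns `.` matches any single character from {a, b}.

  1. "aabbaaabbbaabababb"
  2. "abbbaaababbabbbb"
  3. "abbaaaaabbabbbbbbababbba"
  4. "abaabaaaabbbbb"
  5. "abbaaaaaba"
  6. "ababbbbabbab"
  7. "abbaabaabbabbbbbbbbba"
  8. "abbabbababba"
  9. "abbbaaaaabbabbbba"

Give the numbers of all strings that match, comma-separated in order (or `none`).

1 → no match
2 → match
3 → match
4 → no match
5. "abbaaaaaba" → no match
6. "ababbbbabbab" → no match
7 → no match
8. "abbabbababba" → no match
9 → no match

2, 3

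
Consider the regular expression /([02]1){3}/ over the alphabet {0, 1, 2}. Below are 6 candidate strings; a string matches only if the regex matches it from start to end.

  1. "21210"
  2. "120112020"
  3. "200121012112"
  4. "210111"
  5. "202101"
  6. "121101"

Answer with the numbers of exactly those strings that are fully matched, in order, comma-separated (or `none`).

none

1 → no match — must end with "1"
2 → no match — must end with "1"
3 → no match — must end with "1"
4 → no match
5 → no match
6 → no match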